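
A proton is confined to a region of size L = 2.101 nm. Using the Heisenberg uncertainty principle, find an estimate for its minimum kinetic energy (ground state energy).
1.175 μeV

Using the uncertainty principle to estimate ground state energy:

1. The position uncertainty is approximately the confinement size:
   Δx ≈ L = 2.101e-09 m

2. From ΔxΔp ≥ ℏ/2, the minimum momentum uncertainty is:
   Δp ≈ ℏ/(2L) = 2.510e-26 kg·m/s

3. The kinetic energy is approximately:
   KE ≈ (Δp)²/(2m) = (2.510e-26)²/(2 × 1.673e-27 kg)
   KE ≈ 1.883e-25 J = 1.175 μeV

This is an order-of-magnitude estimate of the ground state energy.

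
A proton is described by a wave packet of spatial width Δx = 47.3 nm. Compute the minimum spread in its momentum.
1.115 × 10^-27 kg·m/s

For a wave packet, the spatial width Δx and momentum spread Δp are related by the uncertainty principle:
ΔxΔp ≥ ℏ/2

The minimum momentum spread is:
Δp_min = ℏ/(2Δx)
Δp_min = (1.055e-34 J·s) / (2 × 4.730e-08 m)
Δp_min = 1.115e-27 kg·m/s

A wave packet cannot have both a well-defined position and well-defined momentum.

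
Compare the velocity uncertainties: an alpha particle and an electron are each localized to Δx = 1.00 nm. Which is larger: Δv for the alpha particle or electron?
The electron has the larger minimum velocity uncertainty, by a ratio of 7294.3.

For both particles, Δp_min = ℏ/(2Δx) = 5.273e-26 kg·m/s (same for both).

The velocity uncertainty is Δv = Δp/m:
- alpha particle: Δv = 5.273e-26 / 6.645e-27 = 7.935e+00 m/s = 7.935 m/s
- electron: Δv = 5.273e-26 / 9.109e-31 = 5.788e+04 m/s = 57.884 km/s

Ratio: 5.788e+04 / 7.935e+00 = 7294.3

The lighter particle has larger velocity uncertainty because Δv ∝ 1/m.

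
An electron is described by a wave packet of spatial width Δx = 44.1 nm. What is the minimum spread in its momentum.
1.196 × 10^-27 kg·m/s

For a wave packet, the spatial width Δx and momentum spread Δp are related by the uncertainty principle:
ΔxΔp ≥ ℏ/2

The minimum momentum spread is:
Δp_min = ℏ/(2Δx)
Δp_min = (1.055e-34 J·s) / (2 × 4.410e-08 m)
Δp_min = 1.196e-27 kg·m/s

A wave packet cannot have both a well-defined position and well-defined momentum.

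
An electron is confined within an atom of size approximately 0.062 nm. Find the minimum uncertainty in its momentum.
8.505 × 10^-25 kg·m/s

Using the Heisenberg uncertainty principle:
ΔxΔp ≥ ℏ/2

With Δx ≈ L = 6.200e-11 m (the confinement size):
Δp_min = ℏ/(2Δx)
Δp_min = (1.055e-34 J·s) / (2 × 6.200e-11 m)
Δp_min = 8.505e-25 kg·m/s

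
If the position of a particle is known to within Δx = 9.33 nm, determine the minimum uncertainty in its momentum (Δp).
5.652 × 10^-27 kg·m/s

Using the Heisenberg uncertainty principle:
ΔxΔp ≥ ℏ/2

The minimum uncertainty in momentum is:
Δp_min = ℏ/(2Δx)
Δp_min = (1.055e-34 J·s) / (2 × 9.330e-09 m)
Δp_min = 5.652e-27 kg·m/s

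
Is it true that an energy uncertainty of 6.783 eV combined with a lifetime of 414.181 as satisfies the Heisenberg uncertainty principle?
Yes, it satisfies the uncertainty relation.

Calculate the product ΔEΔt:
ΔE = 6.783 eV = 1.087e-18 J
ΔEΔt = (1.087e-18 J) × (4.142e-16 s)
ΔEΔt = 4.501e-34 J·s

Compare to the minimum allowed value ℏ/2:
ℏ/2 = 5.273e-35 J·s

Since ΔEΔt = 4.501e-34 J·s ≥ 5.273e-35 J·s = ℏ/2,
this satisfies the uncertainty relation.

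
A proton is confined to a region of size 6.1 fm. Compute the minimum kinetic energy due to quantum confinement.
139.410 keV

Using the uncertainty principle:

1. Position uncertainty: Δx ≈ 6.100e-15 m
2. Minimum momentum uncertainty: Δp = ℏ/(2Δx) = 8.644e-21 kg·m/s
3. Minimum kinetic energy:
   KE = (Δp)²/(2m) = (8.644e-21)²/(2 × 1.673e-27 kg)
   KE = 2.234e-14 J = 139.410 keV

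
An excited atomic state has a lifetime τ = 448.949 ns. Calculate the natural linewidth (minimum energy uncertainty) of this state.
733.059 peV

Using the energy-time uncertainty principle:
ΔEΔt ≥ ℏ/2

The lifetime τ represents the time uncertainty Δt.
The natural linewidth (minimum energy uncertainty) is:

ΔE = ℏ/(2τ)
ΔE = (1.055e-34 J·s) / (2 × 4.489e-07 s)
ΔE = 1.174e-28 J = 733.059 peV

This natural linewidth limits the precision of spectroscopic measurements.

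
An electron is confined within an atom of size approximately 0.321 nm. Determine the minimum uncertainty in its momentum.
1.643 × 10^-25 kg·m/s

Using the Heisenberg uncertainty principle:
ΔxΔp ≥ ℏ/2

With Δx ≈ L = 3.210e-10 m (the confinement size):
Δp_min = ℏ/(2Δx)
Δp_min = (1.055e-34 J·s) / (2 × 3.210e-10 m)
Δp_min = 1.643e-25 kg·m/s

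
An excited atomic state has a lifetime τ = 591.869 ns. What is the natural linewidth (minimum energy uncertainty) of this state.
556.045 peV

Using the energy-time uncertainty principle:
ΔEΔt ≥ ℏ/2

The lifetime τ represents the time uncertainty Δt.
The natural linewidth (minimum energy uncertainty) is:

ΔE = ℏ/(2τ)
ΔE = (1.055e-34 J·s) / (2 × 5.919e-07 s)
ΔE = 8.909e-29 J = 556.045 peV

This natural linewidth limits the precision of spectroscopic measurements.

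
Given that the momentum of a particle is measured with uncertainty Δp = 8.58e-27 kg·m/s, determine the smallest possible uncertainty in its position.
6.146 nm

Using the Heisenberg uncertainty principle:
ΔxΔp ≥ ℏ/2

The minimum uncertainty in position is:
Δx_min = ℏ/(2Δp)
Δx_min = (1.055e-34 J·s) / (2 × 8.580e-27 kg·m/s)
Δx_min = 6.146e-09 m = 6.146 nm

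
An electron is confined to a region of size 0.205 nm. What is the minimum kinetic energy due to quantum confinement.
226.650 meV

Using the uncertainty principle:

1. Position uncertainty: Δx ≈ 2.050e-10 m
2. Minimum momentum uncertainty: Δp = ℏ/(2Δx) = 2.572e-25 kg·m/s
3. Minimum kinetic energy:
   KE = (Δp)²/(2m) = (2.572e-25)²/(2 × 9.109e-31 kg)
   KE = 3.631e-20 J = 226.650 meV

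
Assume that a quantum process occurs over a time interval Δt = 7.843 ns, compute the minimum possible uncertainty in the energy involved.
41.962 neV

Using the energy-time uncertainty principle:
ΔEΔt ≥ ℏ/2

The minimum uncertainty in energy is:
ΔE_min = ℏ/(2Δt)
ΔE_min = (1.055e-34 J·s) / (2 × 7.843e-09 s)
ΔE_min = 6.723e-27 J = 41.962 neV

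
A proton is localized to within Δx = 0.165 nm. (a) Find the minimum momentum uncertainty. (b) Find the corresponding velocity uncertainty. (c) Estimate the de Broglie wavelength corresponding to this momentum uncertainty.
(a) Δp_min = 3.196 × 10^-25 kg·m/s
(b) Δv_min = 191.058 m/s
(c) λ_dB = 2.073 nm

Step-by-step:

(a) From the uncertainty principle:
Δp_min = ℏ/(2Δx) = (1.055e-34 J·s)/(2 × 1.650e-10 m) = 3.196e-25 kg·m/s

(b) The velocity uncertainty:
Δv = Δp/m = (3.196e-25 kg·m/s)/(1.673e-27 kg) = 1.911e+02 m/s = 191.058 m/s

(c) The de Broglie wavelength for this momentum:
λ = h/p = (6.626e-34 J·s)/(3.196e-25 kg·m/s) = 2.073e-09 m = 2.073 nm

Note: The de Broglie wavelength is comparable to the localization size, as expected from wave-particle duality.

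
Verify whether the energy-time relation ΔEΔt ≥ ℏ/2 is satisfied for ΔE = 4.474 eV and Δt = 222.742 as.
Yes, it satisfies the uncertainty relation.

Calculate the product ΔEΔt:
ΔE = 4.474 eV = 7.168e-19 J
ΔEΔt = (7.168e-19 J) × (2.227e-16 s)
ΔEΔt = 1.597e-34 J·s

Compare to the minimum allowed value ℏ/2:
ℏ/2 = 5.273e-35 J·s

Since ΔEΔt = 1.597e-34 J·s ≥ 5.273e-35 J·s = ℏ/2,
this satisfies the uncertainty relation.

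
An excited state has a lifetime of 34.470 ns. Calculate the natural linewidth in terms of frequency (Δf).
2.309 MHz

Using the energy-time uncertainty principle and E = hf:
ΔEΔt ≥ ℏ/2
hΔf·Δt ≥ ℏ/2

The minimum frequency uncertainty is:
Δf = ℏ/(2hτ) = 1/(4πτ)
Δf = 1/(4π × 3.447e-08 s)
Δf = 2.309e+06 Hz = 2.309 MHz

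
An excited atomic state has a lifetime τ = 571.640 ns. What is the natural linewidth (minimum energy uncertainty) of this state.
575.722 peV

Using the energy-time uncertainty principle:
ΔEΔt ≥ ℏ/2

The lifetime τ represents the time uncertainty Δt.
The natural linewidth (minimum energy uncertainty) is:

ΔE = ℏ/(2τ)
ΔE = (1.055e-34 J·s) / (2 × 5.716e-07 s)
ΔE = 9.224e-29 J = 575.722 peV

This natural linewidth limits the precision of spectroscopic measurements.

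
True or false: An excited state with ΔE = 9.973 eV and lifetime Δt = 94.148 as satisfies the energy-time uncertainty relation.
Yes, it satisfies the uncertainty relation.

Calculate the product ΔEΔt:
ΔE = 9.973 eV = 1.598e-18 J
ΔEΔt = (1.598e-18 J) × (9.415e-17 s)
ΔEΔt = 1.504e-34 J·s

Compare to the minimum allowed value ℏ/2:
ℏ/2 = 5.273e-35 J·s

Since ΔEΔt = 1.504e-34 J·s ≥ 5.273e-35 J·s = ℏ/2,
this satisfies the uncertainty relation.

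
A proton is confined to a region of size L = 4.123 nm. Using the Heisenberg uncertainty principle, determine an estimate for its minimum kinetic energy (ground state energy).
305.160 neV

Using the uncertainty principle to estimate ground state energy:

1. The position uncertainty is approximately the confinement size:
   Δx ≈ L = 4.123e-09 m

2. From ΔxΔp ≥ ℏ/2, the minimum momentum uncertainty is:
   Δp ≈ ℏ/(2L) = 1.279e-26 kg·m/s

3. The kinetic energy is approximately:
   KE ≈ (Δp)²/(2m) = (1.279e-26)²/(2 × 1.673e-27 kg)
   KE ≈ 4.889e-26 J = 305.160 neV

This is an order-of-magnitude estimate of the ground state energy.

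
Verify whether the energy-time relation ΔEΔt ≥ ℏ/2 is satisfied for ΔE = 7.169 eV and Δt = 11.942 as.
No, it violates the uncertainty relation.

Calculate the product ΔEΔt:
ΔE = 7.169 eV = 1.149e-18 J
ΔEΔt = (1.149e-18 J) × (1.194e-17 s)
ΔEΔt = 1.372e-35 J·s

Compare to the minimum allowed value ℏ/2:
ℏ/2 = 5.273e-35 J·s

Since ΔEΔt = 1.372e-35 J·s < 5.273e-35 J·s = ℏ/2,
this violates the uncertainty relation.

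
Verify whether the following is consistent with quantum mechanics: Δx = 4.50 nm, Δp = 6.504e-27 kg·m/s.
No, it violates the uncertainty principle (impossible measurement).

Calculate the product ΔxΔp:
ΔxΔp = (4.500e-09 m) × (6.504e-27 kg·m/s)
ΔxΔp = 2.927e-35 J·s

Compare to the minimum allowed value ℏ/2:
ℏ/2 = 5.273e-35 J·s

Since ΔxΔp = 2.927e-35 J·s < 5.273e-35 J·s = ℏ/2,
the measurement violates the uncertainty principle.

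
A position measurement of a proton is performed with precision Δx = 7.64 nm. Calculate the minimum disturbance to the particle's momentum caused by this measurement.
6.902 × 10^-27 kg·m/s

The uncertainty principle implies that measuring position disturbs momentum:
ΔxΔp ≥ ℏ/2

When we measure position with precision Δx, we necessarily introduce a momentum uncertainty:
Δp ≥ ℏ/(2Δx)
Δp_min = (1.055e-34 J·s) / (2 × 7.640e-09 m)
Δp_min = 6.902e-27 kg·m/s

The more precisely we measure position, the greater the momentum disturbance.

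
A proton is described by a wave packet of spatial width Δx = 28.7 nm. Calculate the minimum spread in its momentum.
1.837 × 10^-27 kg·m/s

For a wave packet, the spatial width Δx and momentum spread Δp are related by the uncertainty principle:
ΔxΔp ≥ ℏ/2

The minimum momentum spread is:
Δp_min = ℏ/(2Δx)
Δp_min = (1.055e-34 J·s) / (2 × 2.870e-08 m)
Δp_min = 1.837e-27 kg·m/s

A wave packet cannot have both a well-defined position and well-defined momentum.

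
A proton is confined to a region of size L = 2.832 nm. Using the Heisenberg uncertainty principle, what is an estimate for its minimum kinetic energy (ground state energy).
646.796 neV

Using the uncertainty principle to estimate ground state energy:

1. The position uncertainty is approximately the confinement size:
   Δx ≈ L = 2.832e-09 m

2. From ΔxΔp ≥ ℏ/2, the minimum momentum uncertainty is:
   Δp ≈ ℏ/(2L) = 1.862e-26 kg·m/s

3. The kinetic energy is approximately:
   KE ≈ (Δp)²/(2m) = (1.862e-26)²/(2 × 1.673e-27 kg)
   KE ≈ 1.036e-25 J = 646.796 neV

This is an order-of-magnitude estimate of the ground state energy.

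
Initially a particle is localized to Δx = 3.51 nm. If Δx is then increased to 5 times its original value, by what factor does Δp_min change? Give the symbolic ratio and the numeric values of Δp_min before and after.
Original Δp_min = 1.502 × 10^-26 kg·m/s; new Δp'_min = 3.004 × 10^-27 kg·m/s; ratio Δp'_min/Δp_min = 1/5.

From the uncertainty principle ΔxΔp ≥ ℏ/2, the minimum momentum uncertainty is Δp_min = ℏ/(2Δx).

Original (Δx = 3.51 nm = 3.510e-09 m):
Δp_min = (1.055e-34 J·s)/(2 × 3.510e-09 m) = 1.502e-26 kg·m/s

When Δx → 5Δx:
Δp'_min = ℏ/(2 × 5Δx) = (1/5) × ℏ/(2Δx) = (1/5) × Δp_min
Δp'_min = 1/5 × 1.502e-26 kg·m/s = 3.004e-27 kg·m/s

Since Δp_min ∝ 1/Δx, when Δx is increased to 5 times its original value, Δp_min decreases to 1/5 of its original value.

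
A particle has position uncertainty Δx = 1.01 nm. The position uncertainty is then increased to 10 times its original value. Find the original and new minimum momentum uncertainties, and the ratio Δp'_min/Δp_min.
Original Δp_min = 5.221 × 10^-26 kg·m/s; new Δp'_min = 5.221 × 10^-27 kg·m/s; ratio Δp'_min/Δp_min = 1/10.

From the uncertainty principle ΔxΔp ≥ ℏ/2, the minimum momentum uncertainty is Δp_min = ℏ/(2Δx).

Original (Δx = 1.01 nm = 1.010e-09 m):
Δp_min = (1.055e-34 J·s)/(2 × 1.010e-09 m) = 5.221e-26 kg·m/s

When Δx → 10Δx:
Δp'_min = ℏ/(2 × 10Δx) = (1/10) × ℏ/(2Δx) = (1/10) × Δp_min
Δp'_min = 1/10 × 5.221e-26 kg·m/s = 5.221e-27 kg·m/s

Since Δp_min ∝ 1/Δx, when Δx is increased to 10 times its original value, Δp_min decreases to 1/10 of its original value.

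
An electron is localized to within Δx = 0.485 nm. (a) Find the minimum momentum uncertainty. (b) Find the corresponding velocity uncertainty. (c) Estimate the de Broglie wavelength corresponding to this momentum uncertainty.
(a) Δp_min = 1.087 × 10^-25 kg·m/s
(b) Δv_min = 119.348 km/s
(c) λ_dB = 6.095 nm

Step-by-step:

(a) From the uncertainty principle:
Δp_min = ℏ/(2Δx) = (1.055e-34 J·s)/(2 × 4.850e-10 m) = 1.087e-25 kg·m/s

(b) The velocity uncertainty:
Δv = Δp/m = (1.087e-25 kg·m/s)/(9.109e-31 kg) = 1.193e+05 m/s = 119.348 km/s

(c) The de Broglie wavelength for this momentum:
λ = h/p = (6.626e-34 J·s)/(1.087e-25 kg·m/s) = 6.095e-09 m = 6.095 nm

Note: The de Broglie wavelength is comparable to the localization size, as expected from wave-particle duality.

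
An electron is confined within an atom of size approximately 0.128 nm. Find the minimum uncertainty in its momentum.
4.119 × 10^-25 kg·m/s

Using the Heisenberg uncertainty principle:
ΔxΔp ≥ ℏ/2

With Δx ≈ L = 1.280e-10 m (the confinement size):
Δp_min = ℏ/(2Δx)
Δp_min = (1.055e-34 J·s) / (2 × 1.280e-10 m)
Δp_min = 4.119e-25 kg·m/s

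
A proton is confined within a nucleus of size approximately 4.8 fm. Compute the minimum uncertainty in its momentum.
1.099 × 10^-20 kg·m/s

Using the Heisenberg uncertainty principle:
ΔxΔp ≥ ℏ/2

With Δx ≈ L = 4.800e-15 m (the confinement size):
Δp_min = ℏ/(2Δx)
Δp_min = (1.055e-34 J·s) / (2 × 4.800e-15 m)
Δp_min = 1.099e-20 kg·m/s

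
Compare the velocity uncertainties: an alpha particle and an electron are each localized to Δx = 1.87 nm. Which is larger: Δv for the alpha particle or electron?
The electron has the larger minimum velocity uncertainty, by a ratio of 7294.3.

For both particles, Δp_min = ℏ/(2Δx) = 2.820e-26 kg·m/s (same for both).

The velocity uncertainty is Δv = Δp/m:
- alpha particle: Δv = 2.820e-26 / 6.645e-27 = 4.244e+00 m/s = 4.244 m/s
- electron: Δv = 2.820e-26 / 9.109e-31 = 3.095e+04 m/s = 30.954 km/s

Ratio: 3.095e+04 / 4.244e+00 = 7294.3

The lighter particle has larger velocity uncertainty because Δv ∝ 1/m.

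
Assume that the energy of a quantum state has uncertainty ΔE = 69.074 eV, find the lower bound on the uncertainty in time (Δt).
4.765 as

Using the energy-time uncertainty principle:
ΔEΔt ≥ ℏ/2

The minimum uncertainty in time is:
Δt_min = ℏ/(2ΔE)
Δt_min = (1.055e-34 J·s) / (2 × 1.107e-17 J)
Δt_min = 4.765e-18 s = 4.765 as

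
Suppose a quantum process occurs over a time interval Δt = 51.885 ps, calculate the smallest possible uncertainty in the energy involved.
6.343 μeV

Using the energy-time uncertainty principle:
ΔEΔt ≥ ℏ/2

The minimum uncertainty in energy is:
ΔE_min = ℏ/(2Δt)
ΔE_min = (1.055e-34 J·s) / (2 × 5.188e-11 s)
ΔE_min = 1.016e-24 J = 6.343 μeV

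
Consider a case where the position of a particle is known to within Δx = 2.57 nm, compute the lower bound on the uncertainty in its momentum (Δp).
2.052 × 10^-26 kg·m/s

Using the Heisenberg uncertainty principle:
ΔxΔp ≥ ℏ/2

The minimum uncertainty in momentum is:
Δp_min = ℏ/(2Δx)
Δp_min = (1.055e-34 J·s) / (2 × 2.570e-09 m)
Δp_min = 2.052e-26 kg·m/s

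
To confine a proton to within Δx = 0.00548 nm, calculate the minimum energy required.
172.740 meV

Localizing a particle requires giving it sufficient momentum uncertainty:

1. From uncertainty principle: Δp ≥ ℏ/(2Δx)
   Δp_min = (1.055e-34 J·s) / (2 × 5.480e-12 m)
   Δp_min = 9.622e-24 kg·m/s

2. This momentum uncertainty corresponds to kinetic energy:
   KE ≈ (Δp)²/(2m) = (9.622e-24)²/(2 × 1.673e-27 kg)
   KE = 2.768e-20 J = 172.740 meV

Tighter localization requires more energy.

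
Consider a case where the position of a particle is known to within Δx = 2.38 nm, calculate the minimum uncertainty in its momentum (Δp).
2.215 × 10^-26 kg·m/s

Using the Heisenberg uncertainty principle:
ΔxΔp ≥ ℏ/2

The minimum uncertainty in momentum is:
Δp_min = ℏ/(2Δx)
Δp_min = (1.055e-34 J·s) / (2 × 2.380e-09 m)
Δp_min = 2.215e-26 kg·m/s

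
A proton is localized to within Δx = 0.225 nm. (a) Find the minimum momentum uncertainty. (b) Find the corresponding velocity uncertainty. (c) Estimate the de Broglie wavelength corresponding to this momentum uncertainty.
(a) Δp_min = 2.343 × 10^-25 kg·m/s
(b) Δv_min = 140.109 m/s
(c) λ_dB = 2.827 nm

Step-by-step:

(a) From the uncertainty principle:
Δp_min = ℏ/(2Δx) = (1.055e-34 J·s)/(2 × 2.250e-10 m) = 2.343e-25 kg·m/s

(b) The velocity uncertainty:
Δv = Δp/m = (2.343e-25 kg·m/s)/(1.673e-27 kg) = 1.401e+02 m/s = 140.109 m/s

(c) The de Broglie wavelength for this momentum:
λ = h/p = (6.626e-34 J·s)/(2.343e-25 kg·m/s) = 2.827e-09 m = 2.827 nm

Note: The de Broglie wavelength is comparable to the localization size, as expected from wave-particle duality.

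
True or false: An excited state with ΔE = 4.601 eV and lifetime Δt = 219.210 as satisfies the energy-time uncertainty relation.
Yes, it satisfies the uncertainty relation.

Calculate the product ΔEΔt:
ΔE = 4.601 eV = 7.372e-19 J
ΔEΔt = (7.372e-19 J) × (2.192e-16 s)
ΔEΔt = 1.616e-34 J·s

Compare to the minimum allowed value ℏ/2:
ℏ/2 = 5.273e-35 J·s

Since ΔEΔt = 1.616e-34 J·s ≥ 5.273e-35 J·s = ℏ/2,
this satisfies the uncertainty relation.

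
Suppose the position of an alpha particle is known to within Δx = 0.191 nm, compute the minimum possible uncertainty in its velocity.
41.547 m/s

Using the Heisenberg uncertainty principle and Δp = mΔv:
ΔxΔp ≥ ℏ/2
Δx(mΔv) ≥ ℏ/2

The minimum uncertainty in velocity is:
Δv_min = ℏ/(2mΔx)
Δv_min = (1.055e-34 J·s) / (2 × 6.645e-27 kg × 1.910e-10 m)
Δv_min = 4.155e+01 m/s = 41.547 m/s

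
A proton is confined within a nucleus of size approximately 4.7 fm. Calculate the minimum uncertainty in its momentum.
1.122 × 10^-20 kg·m/s

Using the Heisenberg uncertainty principle:
ΔxΔp ≥ ℏ/2

With Δx ≈ L = 4.700e-15 m (the confinement size):
Δp_min = ℏ/(2Δx)
Δp_min = (1.055e-34 J·s) / (2 × 4.700e-15 m)
Δp_min = 1.122e-20 kg·m/s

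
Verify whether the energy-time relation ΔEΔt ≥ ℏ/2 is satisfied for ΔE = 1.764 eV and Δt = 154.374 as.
No, it violates the uncertainty relation.

Calculate the product ΔEΔt:
ΔE = 1.764 eV = 2.826e-19 J
ΔEΔt = (2.826e-19 J) × (1.544e-16 s)
ΔEΔt = 4.363e-35 J·s

Compare to the minimum allowed value ℏ/2:
ℏ/2 = 5.273e-35 J·s

Since ΔEΔt = 4.363e-35 J·s < 5.273e-35 J·s = ℏ/2,
this violates the uncertainty relation.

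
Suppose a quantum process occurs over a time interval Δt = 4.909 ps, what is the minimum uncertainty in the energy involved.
67.041 μeV

Using the energy-time uncertainty principle:
ΔEΔt ≥ ℏ/2

The minimum uncertainty in energy is:
ΔE_min = ℏ/(2Δt)
ΔE_min = (1.055e-34 J·s) / (2 × 4.909e-12 s)
ΔE_min = 1.074e-23 J = 67.041 μeV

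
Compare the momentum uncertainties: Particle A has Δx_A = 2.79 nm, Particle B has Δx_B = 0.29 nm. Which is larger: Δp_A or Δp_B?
Particle B has the larger minimum momentum uncertainty, by a factor of 9.62.

For each particle, the minimum momentum uncertainty is Δp_min = ℏ/(2Δx):

Particle A: Δp_A = ℏ/(2×2.790e-09 m) = 1.890e-26 kg·m/s
Particle B: Δp_B = ℏ/(2×2.900e-10 m) = 1.818e-25 kg·m/s

Ratio: Δp_B/Δp_A = 9.62

Since Δp_min ∝ 1/Δx, the particle with smaller position uncertainty (B) has larger momentum uncertainty.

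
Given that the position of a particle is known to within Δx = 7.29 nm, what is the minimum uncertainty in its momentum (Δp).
7.233 × 10^-27 kg·m/s

Using the Heisenberg uncertainty principle:
ΔxΔp ≥ ℏ/2

The minimum uncertainty in momentum is:
Δp_min = ℏ/(2Δx)
Δp_min = (1.055e-34 J·s) / (2 × 7.290e-09 m)
Δp_min = 7.233e-27 kg·m/s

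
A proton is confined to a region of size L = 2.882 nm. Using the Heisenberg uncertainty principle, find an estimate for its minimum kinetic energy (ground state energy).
624.549 neV

Using the uncertainty principle to estimate ground state energy:

1. The position uncertainty is approximately the confinement size:
   Δx ≈ L = 2.882e-09 m

2. From ΔxΔp ≥ ℏ/2, the minimum momentum uncertainty is:
   Δp ≈ ℏ/(2L) = 1.830e-26 kg·m/s

3. The kinetic energy is approximately:
   KE ≈ (Δp)²/(2m) = (1.830e-26)²/(2 × 1.673e-27 kg)
   KE ≈ 1.001e-25 J = 624.549 neV

This is an order-of-magnitude estimate of the ground state energy.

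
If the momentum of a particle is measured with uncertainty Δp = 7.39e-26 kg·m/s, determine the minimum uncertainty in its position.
713.513 pm

Using the Heisenberg uncertainty principle:
ΔxΔp ≥ ℏ/2

The minimum uncertainty in position is:
Δx_min = ℏ/(2Δp)
Δx_min = (1.055e-34 J·s) / (2 × 7.390e-26 kg·m/s)
Δx_min = 7.135e-10 m = 713.513 pm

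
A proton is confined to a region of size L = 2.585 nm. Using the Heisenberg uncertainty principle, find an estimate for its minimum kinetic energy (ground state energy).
776.306 neV

Using the uncertainty principle to estimate ground state energy:

1. The position uncertainty is approximately the confinement size:
   Δx ≈ L = 2.585e-09 m

2. From ΔxΔp ≥ ℏ/2, the minimum momentum uncertainty is:
   Δp ≈ ℏ/(2L) = 2.040e-26 kg·m/s

3. The kinetic energy is approximately:
   KE ≈ (Δp)²/(2m) = (2.040e-26)²/(2 × 1.673e-27 kg)
   KE ≈ 1.244e-25 J = 776.306 neV

This is an order-of-magnitude estimate of the ground state energy.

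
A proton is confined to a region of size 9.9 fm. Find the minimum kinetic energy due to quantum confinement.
52.928 keV

Using the uncertainty principle:

1. Position uncertainty: Δx ≈ 9.900e-15 m
2. Minimum momentum uncertainty: Δp = ℏ/(2Δx) = 5.326e-21 kg·m/s
3. Minimum kinetic energy:
   KE = (Δp)²/(2m) = (5.326e-21)²/(2 × 1.673e-27 kg)
   KE = 8.480e-15 J = 52.928 keV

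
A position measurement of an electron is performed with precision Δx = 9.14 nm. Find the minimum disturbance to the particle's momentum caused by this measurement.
5.769 × 10^-27 kg·m/s

The uncertainty principle implies that measuring position disturbs momentum:
ΔxΔp ≥ ℏ/2

When we measure position with precision Δx, we necessarily introduce a momentum uncertainty:
Δp ≥ ℏ/(2Δx)
Δp_min = (1.055e-34 J·s) / (2 × 9.140e-09 m)
Δp_min = 5.769e-27 kg·m/s

The more precisely we measure position, the greater the momentum disturbance.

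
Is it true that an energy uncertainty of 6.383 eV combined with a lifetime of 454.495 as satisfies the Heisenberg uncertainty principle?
Yes, it satisfies the uncertainty relation.

Calculate the product ΔEΔt:
ΔE = 6.383 eV = 1.023e-18 J
ΔEΔt = (1.023e-18 J) × (4.545e-16 s)
ΔEΔt = 4.648e-34 J·s

Compare to the minimum allowed value ℏ/2:
ℏ/2 = 5.273e-35 J·s

Since ΔEΔt = 4.648e-34 J·s ≥ 5.273e-35 J·s = ℏ/2,
this satisfies the uncertainty relation.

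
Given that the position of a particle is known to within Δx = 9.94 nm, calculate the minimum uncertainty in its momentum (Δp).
5.305 × 10^-27 kg·m/s

Using the Heisenberg uncertainty principle:
ΔxΔp ≥ ℏ/2

The minimum uncertainty in momentum is:
Δp_min = ℏ/(2Δx)
Δp_min = (1.055e-34 J·s) / (2 × 9.940e-09 m)
Δp_min = 5.305e-27 kg·m/s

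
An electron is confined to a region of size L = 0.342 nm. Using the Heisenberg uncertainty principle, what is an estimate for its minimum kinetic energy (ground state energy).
81.435 meV

Using the uncertainty principle to estimate ground state energy:

1. The position uncertainty is approximately the confinement size:
   Δx ≈ L = 3.420e-10 m

2. From ΔxΔp ≥ ℏ/2, the minimum momentum uncertainty is:
   Δp ≈ ℏ/(2L) = 1.542e-25 kg·m/s

3. The kinetic energy is approximately:
   KE ≈ (Δp)²/(2m) = (1.542e-25)²/(2 × 9.109e-31 kg)
   KE ≈ 1.305e-20 J = 81.435 meV

This is an order-of-magnitude estimate of the ground state energy.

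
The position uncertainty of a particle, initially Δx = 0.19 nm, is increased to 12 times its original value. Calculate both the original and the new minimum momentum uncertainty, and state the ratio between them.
Original Δp_min = 2.775 × 10^-25 kg·m/s; new Δp'_min = 2.313 × 10^-26 kg·m/s; ratio Δp'_min/Δp_min = 1/12.

From the uncertainty principle ΔxΔp ≥ ℏ/2, the minimum momentum uncertainty is Δp_min = ℏ/(2Δx).

Original (Δx = 0.19 nm = 1.900e-10 m):
Δp_min = (1.055e-34 J·s)/(2 × 1.900e-10 m) = 2.775e-25 kg·m/s

When Δx → 12Δx:
Δp'_min = ℏ/(2 × 12Δx) = (1/12) × ℏ/(2Δx) = (1/12) × Δp_min
Δp'_min = 1/12 × 2.775e-25 kg·m/s = 2.313e-26 kg·m/s

Since Δp_min ∝ 1/Δx, when Δx is increased to 12 times its original value, Δp_min decreases to 1/12 of its original value.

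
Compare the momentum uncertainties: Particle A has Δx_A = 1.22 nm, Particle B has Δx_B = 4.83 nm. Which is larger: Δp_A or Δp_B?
Particle A has the larger minimum momentum uncertainty, by a factor of 3.96.

For each particle, the minimum momentum uncertainty is Δp_min = ℏ/(2Δx):

Particle A: Δp_A = ℏ/(2×1.220e-09 m) = 4.322e-26 kg·m/s
Particle B: Δp_B = ℏ/(2×4.830e-09 m) = 1.092e-26 kg·m/s

Ratio: Δp_A/Δp_B = 3.96

Since Δp_min ∝ 1/Δx, the particle with smaller position uncertainty (A) has larger momentum uncertainty.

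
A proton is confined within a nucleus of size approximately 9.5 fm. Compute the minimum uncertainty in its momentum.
5.550 × 10^-21 kg·m/s

Using the Heisenberg uncertainty principle:
ΔxΔp ≥ ℏ/2

With Δx ≈ L = 9.500e-15 m (the confinement size):
Δp_min = ℏ/(2Δx)
Δp_min = (1.055e-34 J·s) / (2 × 9.500e-15 m)
Δp_min = 5.550e-21 kg·m/s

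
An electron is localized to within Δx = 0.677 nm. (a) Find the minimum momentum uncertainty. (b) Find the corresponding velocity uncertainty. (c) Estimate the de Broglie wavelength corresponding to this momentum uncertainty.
(a) Δp_min = 7.789 × 10^-26 kg·m/s
(b) Δv_min = 85.500 km/s
(c) λ_dB = 8.507 nm

Step-by-step:

(a) From the uncertainty principle:
Δp_min = ℏ/(2Δx) = (1.055e-34 J·s)/(2 × 6.770e-10 m) = 7.789e-26 kg·m/s

(b) The velocity uncertainty:
Δv = Δp/m = (7.789e-26 kg·m/s)/(9.109e-31 kg) = 8.550e+04 m/s = 85.500 km/s

(c) The de Broglie wavelength for this momentum:
λ = h/p = (6.626e-34 J·s)/(7.789e-26 kg·m/s) = 8.507e-09 m = 8.507 nm

Note: The de Broglie wavelength is comparable to the localization size, as expected from wave-particle duality.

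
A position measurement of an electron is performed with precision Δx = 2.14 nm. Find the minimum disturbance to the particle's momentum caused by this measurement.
2.464 × 10^-26 kg·m/s

The uncertainty principle implies that measuring position disturbs momentum:
ΔxΔp ≥ ℏ/2

When we measure position with precision Δx, we necessarily introduce a momentum uncertainty:
Δp ≥ ℏ/(2Δx)
Δp_min = (1.055e-34 J·s) / (2 × 2.140e-09 m)
Δp_min = 2.464e-26 kg·m/s

The more precisely we measure position, the greater the momentum disturbance.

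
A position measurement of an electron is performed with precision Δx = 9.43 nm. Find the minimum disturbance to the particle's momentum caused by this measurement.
5.592 × 10^-27 kg·m/s

The uncertainty principle implies that measuring position disturbs momentum:
ΔxΔp ≥ ℏ/2

When we measure position with precision Δx, we necessarily introduce a momentum uncertainty:
Δp ≥ ℏ/(2Δx)
Δp_min = (1.055e-34 J·s) / (2 × 9.430e-09 m)
Δp_min = 5.592e-27 kg·m/s

The more precisely we measure position, the greater the momentum disturbance.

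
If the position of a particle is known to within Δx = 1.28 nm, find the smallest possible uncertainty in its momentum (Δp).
4.119 × 10^-26 kg·m/s

Using the Heisenberg uncertainty principle:
ΔxΔp ≥ ℏ/2

The minimum uncertainty in momentum is:
Δp_min = ℏ/(2Δx)
Δp_min = (1.055e-34 J·s) / (2 × 1.280e-09 m)
Δp_min = 4.119e-26 kg·m/s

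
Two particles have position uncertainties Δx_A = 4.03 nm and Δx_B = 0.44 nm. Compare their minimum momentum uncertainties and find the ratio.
Particle B has the larger minimum momentum uncertainty, by a factor of 9.16.

For each particle, the minimum momentum uncertainty is Δp_min = ℏ/(2Δx):

Particle A: Δp_A = ℏ/(2×4.030e-09 m) = 1.308e-26 kg·m/s
Particle B: Δp_B = ℏ/(2×4.400e-10 m) = 1.198e-25 kg·m/s

Ratio: Δp_B/Δp_A = 9.16

Since Δp_min ∝ 1/Δx, the particle with smaller position uncertainty (B) has larger momentum uncertainty.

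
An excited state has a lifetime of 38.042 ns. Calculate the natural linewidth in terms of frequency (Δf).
2.092 MHz

Using the energy-time uncertainty principle and E = hf:
ΔEΔt ≥ ℏ/2
hΔf·Δt ≥ ℏ/2

The minimum frequency uncertainty is:
Δf = ℏ/(2hτ) = 1/(4πτ)
Δf = 1/(4π × 3.804e-08 s)
Δf = 2.092e+06 Hz = 2.092 MHz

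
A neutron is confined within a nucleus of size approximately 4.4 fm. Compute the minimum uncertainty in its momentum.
1.198 × 10^-20 kg·m/s

Using the Heisenberg uncertainty principle:
ΔxΔp ≥ ℏ/2

With Δx ≈ L = 4.400e-15 m (the confinement size):
Δp_min = ℏ/(2Δx)
Δp_min = (1.055e-34 J·s) / (2 × 4.400e-15 m)
Δp_min = 1.198e-20 kg·m/s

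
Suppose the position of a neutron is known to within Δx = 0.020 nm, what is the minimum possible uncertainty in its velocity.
1.574 km/s

Using the Heisenberg uncertainty principle and Δp = mΔv:
ΔxΔp ≥ ℏ/2
Δx(mΔv) ≥ ℏ/2

The minimum uncertainty in velocity is:
Δv_min = ℏ/(2mΔx)
Δv_min = (1.055e-34 J·s) / (2 × 1.675e-27 kg × 2.000e-11 m)
Δv_min = 1.574e+03 m/s = 1.574 km/s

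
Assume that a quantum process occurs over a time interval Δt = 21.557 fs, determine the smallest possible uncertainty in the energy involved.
15.267 meV

Using the energy-time uncertainty principle:
ΔEΔt ≥ ℏ/2

The minimum uncertainty in energy is:
ΔE_min = ℏ/(2Δt)
ΔE_min = (1.055e-34 J·s) / (2 × 2.156e-14 s)
ΔE_min = 2.446e-21 J = 15.267 meV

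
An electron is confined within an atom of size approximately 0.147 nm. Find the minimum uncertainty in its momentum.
3.587 × 10^-25 kg·m/s

Using the Heisenberg uncertainty principle:
ΔxΔp ≥ ℏ/2

With Δx ≈ L = 1.470e-10 m (the confinement size):
Δp_min = ℏ/(2Δx)
Δp_min = (1.055e-34 J·s) / (2 × 1.470e-10 m)
Δp_min = 3.587e-25 kg·m/s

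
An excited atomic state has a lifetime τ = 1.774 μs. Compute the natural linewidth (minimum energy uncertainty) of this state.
185.516 peV

Using the energy-time uncertainty principle:
ΔEΔt ≥ ℏ/2

The lifetime τ represents the time uncertainty Δt.
The natural linewidth (minimum energy uncertainty) is:

ΔE = ℏ/(2τ)
ΔE = (1.055e-34 J·s) / (2 × 1.774e-06 s)
ΔE = 2.972e-29 J = 185.516 peV

This natural linewidth limits the precision of spectroscopic measurements.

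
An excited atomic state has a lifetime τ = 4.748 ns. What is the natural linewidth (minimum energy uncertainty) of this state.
69.315 neV

Using the energy-time uncertainty principle:
ΔEΔt ≥ ℏ/2

The lifetime τ represents the time uncertainty Δt.
The natural linewidth (minimum energy uncertainty) is:

ΔE = ℏ/(2τ)
ΔE = (1.055e-34 J·s) / (2 × 4.748e-09 s)
ΔE = 1.111e-26 J = 69.315 neV

This natural linewidth limits the precision of spectroscopic measurements.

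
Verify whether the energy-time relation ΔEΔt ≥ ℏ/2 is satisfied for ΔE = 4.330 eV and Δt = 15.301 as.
No, it violates the uncertainty relation.

Calculate the product ΔEΔt:
ΔE = 4.330 eV = 6.937e-19 J
ΔEΔt = (6.937e-19 J) × (1.530e-17 s)
ΔEΔt = 1.061e-35 J·s

Compare to the minimum allowed value ℏ/2:
ℏ/2 = 5.273e-35 J·s

Since ΔEΔt = 1.061e-35 J·s < 5.273e-35 J·s = ℏ/2,
this violates the uncertainty relation.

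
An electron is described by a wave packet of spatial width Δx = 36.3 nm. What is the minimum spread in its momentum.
1.453 × 10^-27 kg·m/s

For a wave packet, the spatial width Δx and momentum spread Δp are related by the uncertainty principle:
ΔxΔp ≥ ℏ/2

The minimum momentum spread is:
Δp_min = ℏ/(2Δx)
Δp_min = (1.055e-34 J·s) / (2 × 3.630e-08 m)
Δp_min = 1.453e-27 kg·m/s

A wave packet cannot have both a well-defined position and well-defined momentum.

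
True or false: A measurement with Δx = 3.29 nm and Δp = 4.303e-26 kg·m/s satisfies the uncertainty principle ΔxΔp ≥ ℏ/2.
Yes, it satisfies the uncertainty principle.

Calculate the product ΔxΔp:
ΔxΔp = (3.290e-09 m) × (4.303e-26 kg·m/s)
ΔxΔp = 1.416e-34 J·s

Compare to the minimum allowed value ℏ/2:
ℏ/2 = 5.273e-35 J·s

Since ΔxΔp = 1.416e-34 J·s ≥ 5.273e-35 J·s = ℏ/2,
the measurement satisfies the uncertainty principle.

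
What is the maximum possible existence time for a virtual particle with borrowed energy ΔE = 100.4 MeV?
3.278 ys

Using the energy-time uncertainty principle:
ΔEΔt ≥ ℏ/2

For a virtual particle borrowing energy ΔE, the maximum lifetime is:
Δt_max = ℏ/(2ΔE)

Converting energy:
ΔE = 100.4 MeV = 1.609e-11 J

Δt_max = (1.055e-34 J·s) / (2 × 1.609e-11 J)
Δt_max = 3.278e-24 s = 3.278 ys

Virtual particles with higher borrowed energy exist for shorter times.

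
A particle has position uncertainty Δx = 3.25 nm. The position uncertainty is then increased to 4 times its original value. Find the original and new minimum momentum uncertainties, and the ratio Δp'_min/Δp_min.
Original Δp_min = 1.622 × 10^-26 kg·m/s; new Δp'_min = 4.056 × 10^-27 kg·m/s; ratio Δp'_min/Δp_min = 1/4.

From the uncertainty principle ΔxΔp ≥ ℏ/2, the minimum momentum uncertainty is Δp_min = ℏ/(2Δx).

Original (Δx = 3.25 nm = 3.250e-09 m):
Δp_min = (1.055e-34 J·s)/(2 × 3.250e-09 m) = 1.622e-26 kg·m/s

When Δx → 4Δx:
Δp'_min = ℏ/(2 × 4Δx) = (1/4) × ℏ/(2Δx) = (1/4) × Δp_min
Δp'_min = 1/4 × 1.622e-26 kg·m/s = 4.056e-27 kg·m/s

Since Δp_min ∝ 1/Δx, when Δx is increased to 4 times its original value, Δp_min decreases to 1/4 of its original value.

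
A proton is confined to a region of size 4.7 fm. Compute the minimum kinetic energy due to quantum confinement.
234.833 keV

Using the uncertainty principle:

1. Position uncertainty: Δx ≈ 4.700e-15 m
2. Minimum momentum uncertainty: Δp = ℏ/(2Δx) = 1.122e-20 kg·m/s
3. Minimum kinetic energy:
   KE = (Δp)²/(2m) = (1.122e-20)²/(2 × 1.673e-27 kg)
   KE = 3.762e-14 J = 234.833 keV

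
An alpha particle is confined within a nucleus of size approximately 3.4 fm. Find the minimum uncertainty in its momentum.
1.551 × 10^-20 kg·m/s

Using the Heisenberg uncertainty principle:
ΔxΔp ≥ ℏ/2

With Δx ≈ L = 3.400e-15 m (the confinement size):
Δp_min = ℏ/(2Δx)
Δp_min = (1.055e-34 J·s) / (2 × 3.400e-15 m)
Δp_min = 1.551e-20 kg·m/s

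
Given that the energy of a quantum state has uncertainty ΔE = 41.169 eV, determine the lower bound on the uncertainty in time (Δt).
7.994 as

Using the energy-time uncertainty principle:
ΔEΔt ≥ ℏ/2

The minimum uncertainty in time is:
Δt_min = ℏ/(2ΔE)
Δt_min = (1.055e-34 J·s) / (2 × 6.596e-18 J)
Δt_min = 7.994e-18 s = 7.994 as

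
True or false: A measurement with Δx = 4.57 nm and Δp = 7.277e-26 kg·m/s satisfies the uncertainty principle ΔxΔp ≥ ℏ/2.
Yes, it satisfies the uncertainty principle.

Calculate the product ΔxΔp:
ΔxΔp = (4.570e-09 m) × (7.277e-26 kg·m/s)
ΔxΔp = 3.326e-34 J·s

Compare to the minimum allowed value ℏ/2:
ℏ/2 = 5.273e-35 J·s

Since ΔxΔp = 3.326e-34 J·s ≥ 5.273e-35 J·s = ℏ/2,
the measurement satisfies the uncertainty principle.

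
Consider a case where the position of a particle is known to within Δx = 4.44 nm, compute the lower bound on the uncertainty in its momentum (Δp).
1.188 × 10^-26 kg·m/s

Using the Heisenberg uncertainty principle:
ΔxΔp ≥ ℏ/2

The minimum uncertainty in momentum is:
Δp_min = ℏ/(2Δx)
Δp_min = (1.055e-34 J·s) / (2 × 4.440e-09 m)
Δp_min = 1.188e-26 kg·m/s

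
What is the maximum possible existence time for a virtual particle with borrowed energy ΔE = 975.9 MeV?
3.372 × 10^-25 s

Using the energy-time uncertainty principle:
ΔEΔt ≥ ℏ/2

For a virtual particle borrowing energy ΔE, the maximum lifetime is:
Δt_max = ℏ/(2ΔE)

Converting energy:
ΔE = 975.9 MeV = 1.564e-10 J

Δt_max = (1.055e-34 J·s) / (2 × 1.564e-10 J)
Δt_max = 3.372e-25 s = 3.372 × 10^-25 s

Virtual particles with higher borrowed energy exist for shorter times.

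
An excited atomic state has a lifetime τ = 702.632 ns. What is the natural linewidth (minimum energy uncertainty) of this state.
468.390 peV

Using the energy-time uncertainty principle:
ΔEΔt ≥ ℏ/2

The lifetime τ represents the time uncertainty Δt.
The natural linewidth (minimum energy uncertainty) is:

ΔE = ℏ/(2τ)
ΔE = (1.055e-34 J·s) / (2 × 7.026e-07 s)
ΔE = 7.504e-29 J = 468.390 peV

This natural linewidth limits the precision of spectroscopic measurements.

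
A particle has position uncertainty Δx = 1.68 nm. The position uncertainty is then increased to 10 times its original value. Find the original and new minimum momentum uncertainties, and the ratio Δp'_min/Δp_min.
Original Δp_min = 3.139 × 10^-26 kg·m/s; new Δp'_min = 3.139 × 10^-27 kg·m/s; ratio Δp'_min/Δp_min = 1/10.

From the uncertainty principle ΔxΔp ≥ ℏ/2, the minimum momentum uncertainty is Δp_min = ℏ/(2Δx).

Original (Δx = 1.68 nm = 1.680e-09 m):
Δp_min = (1.055e-34 J·s)/(2 × 1.680e-09 m) = 3.139e-26 kg·m/s

When Δx → 10Δx:
Δp'_min = ℏ/(2 × 10Δx) = (1/10) × ℏ/(2Δx) = (1/10) × Δp_min
Δp'_min = 1/10 × 3.139e-26 kg·m/s = 3.139e-27 kg·m/s

Since Δp_min ∝ 1/Δx, when Δx is increased to 10 times its original value, Δp_min decreases to 1/10 of its original value.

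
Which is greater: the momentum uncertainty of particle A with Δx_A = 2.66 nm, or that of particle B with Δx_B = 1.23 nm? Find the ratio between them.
Particle B has the larger minimum momentum uncertainty, by a factor of 2.16.

For each particle, the minimum momentum uncertainty is Δp_min = ℏ/(2Δx):

Particle A: Δp_A = ℏ/(2×2.660e-09 m) = 1.982e-26 kg·m/s
Particle B: Δp_B = ℏ/(2×1.230e-09 m) = 4.287e-26 kg·m/s

Ratio: Δp_B/Δp_A = 2.16

Since Δp_min ∝ 1/Δx, the particle with smaller position uncertainty (B) has larger momentum uncertainty.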